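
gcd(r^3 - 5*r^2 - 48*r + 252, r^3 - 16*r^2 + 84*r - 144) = r^2 - 12*r + 36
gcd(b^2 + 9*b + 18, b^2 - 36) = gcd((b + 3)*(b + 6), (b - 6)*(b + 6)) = b + 6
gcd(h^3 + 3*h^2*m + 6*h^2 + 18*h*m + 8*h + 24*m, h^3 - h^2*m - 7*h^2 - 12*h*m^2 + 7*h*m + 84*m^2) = h + 3*m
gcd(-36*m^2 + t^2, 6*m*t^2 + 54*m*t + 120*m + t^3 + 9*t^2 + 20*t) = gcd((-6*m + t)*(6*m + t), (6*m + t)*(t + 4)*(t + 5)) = 6*m + t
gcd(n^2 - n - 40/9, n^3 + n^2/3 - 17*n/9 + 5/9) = n + 5/3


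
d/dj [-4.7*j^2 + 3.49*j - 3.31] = 3.49 - 9.4*j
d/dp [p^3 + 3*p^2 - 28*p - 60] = 3*p^2 + 6*p - 28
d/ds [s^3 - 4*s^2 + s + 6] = 3*s^2 - 8*s + 1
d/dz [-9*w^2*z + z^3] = -9*w^2 + 3*z^2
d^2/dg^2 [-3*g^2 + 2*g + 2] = -6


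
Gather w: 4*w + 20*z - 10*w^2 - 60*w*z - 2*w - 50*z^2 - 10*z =-10*w^2 + w*(2 - 60*z) - 50*z^2 + 10*z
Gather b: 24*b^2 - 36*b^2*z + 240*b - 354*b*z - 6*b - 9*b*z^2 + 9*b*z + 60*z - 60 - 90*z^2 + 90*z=b^2*(24 - 36*z) + b*(-9*z^2 - 345*z + 234) - 90*z^2 + 150*z - 60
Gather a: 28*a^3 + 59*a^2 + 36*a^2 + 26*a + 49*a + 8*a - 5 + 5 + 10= 28*a^3 + 95*a^2 + 83*a + 10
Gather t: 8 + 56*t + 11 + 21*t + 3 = 77*t + 22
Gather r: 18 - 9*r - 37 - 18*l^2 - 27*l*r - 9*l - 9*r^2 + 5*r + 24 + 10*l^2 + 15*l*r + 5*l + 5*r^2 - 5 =-8*l^2 - 4*l - 4*r^2 + r*(-12*l - 4)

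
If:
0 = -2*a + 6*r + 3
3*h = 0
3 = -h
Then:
No Solution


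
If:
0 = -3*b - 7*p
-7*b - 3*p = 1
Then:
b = -7/40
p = 3/40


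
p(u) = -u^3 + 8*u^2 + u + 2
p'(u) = -3*u^2 + 16*u + 1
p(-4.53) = 254.60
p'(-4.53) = -133.04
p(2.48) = 38.43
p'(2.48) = 22.23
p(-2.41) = 60.05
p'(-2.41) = -54.98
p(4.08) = 71.33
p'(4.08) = 16.34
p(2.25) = 33.36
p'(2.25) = 21.81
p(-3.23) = 115.93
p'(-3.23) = -81.98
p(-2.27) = 52.65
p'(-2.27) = -50.78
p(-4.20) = 213.01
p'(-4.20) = -119.12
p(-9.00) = 1370.00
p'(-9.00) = -386.00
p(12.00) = -562.00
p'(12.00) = -239.00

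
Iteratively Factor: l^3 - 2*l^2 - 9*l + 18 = (l + 3)*(l^2 - 5*l + 6) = (l - 2)*(l + 3)*(l - 3)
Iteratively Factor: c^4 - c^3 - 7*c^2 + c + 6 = (c + 1)*(c^3 - 2*c^2 - 5*c + 6) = (c + 1)*(c + 2)*(c^2 - 4*c + 3) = (c - 3)*(c + 1)*(c + 2)*(c - 1)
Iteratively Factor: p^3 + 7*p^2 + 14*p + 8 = (p + 4)*(p^2 + 3*p + 2) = (p + 2)*(p + 4)*(p + 1)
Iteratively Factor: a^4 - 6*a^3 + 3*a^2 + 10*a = (a + 1)*(a^3 - 7*a^2 + 10*a) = (a - 5)*(a + 1)*(a^2 - 2*a) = a*(a - 5)*(a + 1)*(a - 2)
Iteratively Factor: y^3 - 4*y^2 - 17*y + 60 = (y - 3)*(y^2 - y - 20) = (y - 5)*(y - 3)*(y + 4)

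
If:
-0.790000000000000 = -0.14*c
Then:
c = 5.64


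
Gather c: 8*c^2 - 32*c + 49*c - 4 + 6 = 8*c^2 + 17*c + 2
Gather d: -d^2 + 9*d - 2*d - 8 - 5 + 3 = -d^2 + 7*d - 10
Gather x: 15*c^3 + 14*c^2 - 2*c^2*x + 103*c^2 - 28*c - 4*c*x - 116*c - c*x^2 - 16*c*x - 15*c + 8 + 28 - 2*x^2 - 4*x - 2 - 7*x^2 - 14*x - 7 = 15*c^3 + 117*c^2 - 159*c + x^2*(-c - 9) + x*(-2*c^2 - 20*c - 18) + 27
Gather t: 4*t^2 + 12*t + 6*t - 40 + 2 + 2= 4*t^2 + 18*t - 36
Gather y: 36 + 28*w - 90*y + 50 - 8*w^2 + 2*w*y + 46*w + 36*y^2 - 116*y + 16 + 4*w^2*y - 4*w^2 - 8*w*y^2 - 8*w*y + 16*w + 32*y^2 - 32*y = -12*w^2 + 90*w + y^2*(68 - 8*w) + y*(4*w^2 - 6*w - 238) + 102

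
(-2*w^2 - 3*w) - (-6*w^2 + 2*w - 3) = 4*w^2 - 5*w + 3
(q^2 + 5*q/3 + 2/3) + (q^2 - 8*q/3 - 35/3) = 2*q^2 - q - 11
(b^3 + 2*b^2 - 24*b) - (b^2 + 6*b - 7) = b^3 + b^2 - 30*b + 7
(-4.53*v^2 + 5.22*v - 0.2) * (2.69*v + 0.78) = -12.1857*v^3 + 10.5084*v^2 + 3.5336*v - 0.156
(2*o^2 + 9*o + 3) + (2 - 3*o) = 2*o^2 + 6*o + 5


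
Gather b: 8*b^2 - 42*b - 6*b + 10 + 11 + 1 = 8*b^2 - 48*b + 22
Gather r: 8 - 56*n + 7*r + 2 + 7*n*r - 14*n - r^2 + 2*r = -70*n - r^2 + r*(7*n + 9) + 10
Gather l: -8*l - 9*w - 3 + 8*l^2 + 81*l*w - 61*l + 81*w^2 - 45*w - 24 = 8*l^2 + l*(81*w - 69) + 81*w^2 - 54*w - 27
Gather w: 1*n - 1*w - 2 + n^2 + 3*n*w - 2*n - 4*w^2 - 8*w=n^2 - n - 4*w^2 + w*(3*n - 9) - 2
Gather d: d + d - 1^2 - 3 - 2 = 2*d - 6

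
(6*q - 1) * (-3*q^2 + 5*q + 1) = -18*q^3 + 33*q^2 + q - 1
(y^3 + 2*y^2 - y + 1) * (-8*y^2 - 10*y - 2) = -8*y^5 - 26*y^4 - 14*y^3 - 2*y^2 - 8*y - 2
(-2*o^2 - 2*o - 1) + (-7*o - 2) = -2*o^2 - 9*o - 3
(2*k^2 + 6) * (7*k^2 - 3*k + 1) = 14*k^4 - 6*k^3 + 44*k^2 - 18*k + 6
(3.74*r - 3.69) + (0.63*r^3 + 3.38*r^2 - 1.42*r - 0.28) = 0.63*r^3 + 3.38*r^2 + 2.32*r - 3.97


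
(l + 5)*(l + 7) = l^2 + 12*l + 35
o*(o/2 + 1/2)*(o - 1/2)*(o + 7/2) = o^4/2 + 2*o^3 + 5*o^2/8 - 7*o/8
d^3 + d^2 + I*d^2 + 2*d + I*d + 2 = (d + 1)*(d - I)*(d + 2*I)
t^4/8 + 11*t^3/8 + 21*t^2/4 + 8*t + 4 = (t/4 + 1)*(t/2 + 1/2)*(t + 2)*(t + 4)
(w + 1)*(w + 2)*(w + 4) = w^3 + 7*w^2 + 14*w + 8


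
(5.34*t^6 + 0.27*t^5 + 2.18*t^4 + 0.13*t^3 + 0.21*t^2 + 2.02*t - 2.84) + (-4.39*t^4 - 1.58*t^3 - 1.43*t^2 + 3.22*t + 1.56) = 5.34*t^6 + 0.27*t^5 - 2.21*t^4 - 1.45*t^3 - 1.22*t^2 + 5.24*t - 1.28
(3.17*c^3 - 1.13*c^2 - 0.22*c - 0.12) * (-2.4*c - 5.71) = -7.608*c^4 - 15.3887*c^3 + 6.9803*c^2 + 1.5442*c + 0.6852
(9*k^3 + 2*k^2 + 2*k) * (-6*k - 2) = -54*k^4 - 30*k^3 - 16*k^2 - 4*k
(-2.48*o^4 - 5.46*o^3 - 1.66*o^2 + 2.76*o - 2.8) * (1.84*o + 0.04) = -4.5632*o^5 - 10.1456*o^4 - 3.2728*o^3 + 5.012*o^2 - 5.0416*o - 0.112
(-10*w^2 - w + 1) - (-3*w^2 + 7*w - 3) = -7*w^2 - 8*w + 4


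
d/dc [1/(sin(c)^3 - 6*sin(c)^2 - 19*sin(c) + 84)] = (-3*sin(c)^2 + 12*sin(c) + 19)*cos(c)/(sin(c)^3 - 6*sin(c)^2 - 19*sin(c) + 84)^2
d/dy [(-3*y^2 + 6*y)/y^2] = -6/y^2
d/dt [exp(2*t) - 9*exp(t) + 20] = (2*exp(t) - 9)*exp(t)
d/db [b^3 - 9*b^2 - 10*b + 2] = 3*b^2 - 18*b - 10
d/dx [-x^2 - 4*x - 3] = -2*x - 4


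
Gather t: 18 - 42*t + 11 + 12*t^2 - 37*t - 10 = 12*t^2 - 79*t + 19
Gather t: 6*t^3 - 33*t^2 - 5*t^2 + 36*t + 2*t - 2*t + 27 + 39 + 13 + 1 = 6*t^3 - 38*t^2 + 36*t + 80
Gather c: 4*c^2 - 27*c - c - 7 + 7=4*c^2 - 28*c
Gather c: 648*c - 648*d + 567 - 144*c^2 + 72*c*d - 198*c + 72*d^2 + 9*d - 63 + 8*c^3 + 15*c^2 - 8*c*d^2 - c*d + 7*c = 8*c^3 - 129*c^2 + c*(-8*d^2 + 71*d + 457) + 72*d^2 - 639*d + 504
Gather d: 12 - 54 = -42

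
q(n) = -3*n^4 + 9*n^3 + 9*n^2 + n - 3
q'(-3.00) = 514.00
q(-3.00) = -411.00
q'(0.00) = 1.00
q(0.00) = -3.00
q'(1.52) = 48.60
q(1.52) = 34.91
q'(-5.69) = 2983.37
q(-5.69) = -4519.92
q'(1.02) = 34.72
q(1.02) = 13.69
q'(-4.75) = 1810.75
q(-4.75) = -2296.43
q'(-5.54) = 2770.33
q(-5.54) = -4088.52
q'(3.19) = -56.37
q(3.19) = 73.27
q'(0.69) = 22.33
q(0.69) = 4.25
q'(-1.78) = 122.18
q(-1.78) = -57.14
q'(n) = -12*n^3 + 27*n^2 + 18*n + 1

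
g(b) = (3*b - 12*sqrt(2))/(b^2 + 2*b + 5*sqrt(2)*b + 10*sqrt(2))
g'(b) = (3*b - 12*sqrt(2))*(-2*b - 5*sqrt(2) - 2)/(b^2 + 2*b + 5*sqrt(2)*b + 10*sqrt(2))^2 + 3/(b^2 + 2*b + 5*sqrt(2)*b + 10*sqrt(2))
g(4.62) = -0.04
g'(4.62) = 0.05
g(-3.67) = 4.93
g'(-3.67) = 0.97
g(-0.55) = -1.97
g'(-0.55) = 1.98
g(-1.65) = -11.55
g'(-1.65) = 36.72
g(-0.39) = -1.69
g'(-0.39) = 1.58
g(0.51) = -0.81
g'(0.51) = 0.59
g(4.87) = -0.03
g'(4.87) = 0.04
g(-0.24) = -1.47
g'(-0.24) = 1.30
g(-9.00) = -3.26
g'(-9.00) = -1.93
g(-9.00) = -3.26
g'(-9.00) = -1.93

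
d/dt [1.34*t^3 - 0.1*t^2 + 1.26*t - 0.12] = 4.02*t^2 - 0.2*t + 1.26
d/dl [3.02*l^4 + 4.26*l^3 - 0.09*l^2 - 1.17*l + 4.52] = 12.08*l^3 + 12.78*l^2 - 0.18*l - 1.17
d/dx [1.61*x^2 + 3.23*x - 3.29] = 3.22*x + 3.23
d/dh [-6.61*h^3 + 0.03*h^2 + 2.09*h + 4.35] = -19.83*h^2 + 0.06*h + 2.09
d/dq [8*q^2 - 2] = 16*q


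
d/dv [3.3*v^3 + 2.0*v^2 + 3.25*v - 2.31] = 9.9*v^2 + 4.0*v + 3.25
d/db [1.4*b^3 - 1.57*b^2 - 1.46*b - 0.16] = 4.2*b^2 - 3.14*b - 1.46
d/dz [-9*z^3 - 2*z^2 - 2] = z*(-27*z - 4)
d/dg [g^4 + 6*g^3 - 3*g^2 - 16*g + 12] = 4*g^3 + 18*g^2 - 6*g - 16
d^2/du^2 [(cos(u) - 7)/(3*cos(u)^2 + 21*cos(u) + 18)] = (-9*(1 - cos(2*u))^2*cos(u) + 35*(1 - cos(2*u))^2 - 2083*cos(u) + 490*cos(2*u) + 177*cos(3*u) + 2*cos(5*u) - 2394)/(12*(cos(u) + 1)^3*(cos(u) + 6)^3)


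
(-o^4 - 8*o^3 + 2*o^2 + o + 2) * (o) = -o^5 - 8*o^4 + 2*o^3 + o^2 + 2*o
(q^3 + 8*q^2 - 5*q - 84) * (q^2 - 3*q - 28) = q^5 + 5*q^4 - 57*q^3 - 293*q^2 + 392*q + 2352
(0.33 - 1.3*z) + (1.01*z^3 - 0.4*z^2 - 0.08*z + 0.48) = 1.01*z^3 - 0.4*z^2 - 1.38*z + 0.81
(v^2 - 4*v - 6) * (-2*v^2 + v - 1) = -2*v^4 + 9*v^3 + 7*v^2 - 2*v + 6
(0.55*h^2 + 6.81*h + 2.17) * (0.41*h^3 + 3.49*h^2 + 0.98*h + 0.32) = 0.2255*h^5 + 4.7116*h^4 + 25.1956*h^3 + 14.4231*h^2 + 4.3058*h + 0.6944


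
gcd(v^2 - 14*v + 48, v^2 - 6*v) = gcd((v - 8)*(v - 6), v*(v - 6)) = v - 6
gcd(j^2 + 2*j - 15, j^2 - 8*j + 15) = j - 3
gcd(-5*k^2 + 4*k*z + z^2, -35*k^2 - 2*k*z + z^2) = 5*k + z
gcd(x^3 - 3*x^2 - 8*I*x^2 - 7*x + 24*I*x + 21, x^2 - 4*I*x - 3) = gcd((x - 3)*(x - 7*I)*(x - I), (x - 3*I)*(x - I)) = x - I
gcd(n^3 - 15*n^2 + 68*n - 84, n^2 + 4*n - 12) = n - 2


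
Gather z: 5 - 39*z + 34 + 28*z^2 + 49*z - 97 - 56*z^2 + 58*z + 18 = -28*z^2 + 68*z - 40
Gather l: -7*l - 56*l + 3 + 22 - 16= 9 - 63*l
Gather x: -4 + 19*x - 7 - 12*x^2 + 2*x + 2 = -12*x^2 + 21*x - 9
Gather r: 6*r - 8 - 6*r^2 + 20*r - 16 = -6*r^2 + 26*r - 24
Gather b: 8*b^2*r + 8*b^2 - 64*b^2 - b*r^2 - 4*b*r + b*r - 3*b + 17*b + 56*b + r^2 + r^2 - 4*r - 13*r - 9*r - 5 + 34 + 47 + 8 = b^2*(8*r - 56) + b*(-r^2 - 3*r + 70) + 2*r^2 - 26*r + 84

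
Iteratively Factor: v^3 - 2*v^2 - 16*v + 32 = (v - 4)*(v^2 + 2*v - 8) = (v - 4)*(v - 2)*(v + 4)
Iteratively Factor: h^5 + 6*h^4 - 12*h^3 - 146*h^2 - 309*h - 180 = (h + 1)*(h^4 + 5*h^3 - 17*h^2 - 129*h - 180) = (h + 1)*(h + 3)*(h^3 + 2*h^2 - 23*h - 60) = (h + 1)*(h + 3)*(h + 4)*(h^2 - 2*h - 15) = (h + 1)*(h + 3)^2*(h + 4)*(h - 5)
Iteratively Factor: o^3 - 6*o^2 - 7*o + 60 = (o + 3)*(o^2 - 9*o + 20) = (o - 4)*(o + 3)*(o - 5)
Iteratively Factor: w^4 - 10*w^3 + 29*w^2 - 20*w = (w - 1)*(w^3 - 9*w^2 + 20*w) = (w - 5)*(w - 1)*(w^2 - 4*w) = (w - 5)*(w - 4)*(w - 1)*(w)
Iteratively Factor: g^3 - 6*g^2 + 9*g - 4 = (g - 4)*(g^2 - 2*g + 1) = (g - 4)*(g - 1)*(g - 1)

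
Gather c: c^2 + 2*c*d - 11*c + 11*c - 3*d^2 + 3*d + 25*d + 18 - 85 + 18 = c^2 + 2*c*d - 3*d^2 + 28*d - 49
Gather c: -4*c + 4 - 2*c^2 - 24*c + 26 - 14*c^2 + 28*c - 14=16 - 16*c^2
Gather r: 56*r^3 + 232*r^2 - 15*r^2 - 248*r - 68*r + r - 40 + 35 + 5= 56*r^3 + 217*r^2 - 315*r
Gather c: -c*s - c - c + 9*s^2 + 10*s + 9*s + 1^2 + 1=c*(-s - 2) + 9*s^2 + 19*s + 2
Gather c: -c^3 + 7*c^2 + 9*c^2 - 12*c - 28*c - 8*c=-c^3 + 16*c^2 - 48*c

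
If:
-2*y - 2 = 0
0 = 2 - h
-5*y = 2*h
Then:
No Solution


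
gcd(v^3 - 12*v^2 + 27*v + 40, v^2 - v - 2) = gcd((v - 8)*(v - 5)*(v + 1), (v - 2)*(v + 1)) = v + 1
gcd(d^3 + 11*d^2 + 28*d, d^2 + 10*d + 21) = d + 7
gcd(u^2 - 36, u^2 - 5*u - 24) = 1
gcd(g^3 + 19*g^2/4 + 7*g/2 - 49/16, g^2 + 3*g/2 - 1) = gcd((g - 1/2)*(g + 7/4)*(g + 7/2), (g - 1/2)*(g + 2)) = g - 1/2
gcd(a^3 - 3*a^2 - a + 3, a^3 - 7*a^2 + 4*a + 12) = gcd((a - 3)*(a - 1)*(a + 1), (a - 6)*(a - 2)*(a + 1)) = a + 1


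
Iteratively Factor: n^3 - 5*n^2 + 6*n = (n - 3)*(n^2 - 2*n) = n*(n - 3)*(n - 2)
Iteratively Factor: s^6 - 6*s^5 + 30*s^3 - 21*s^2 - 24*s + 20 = (s + 1)*(s^5 - 7*s^4 + 7*s^3 + 23*s^2 - 44*s + 20) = (s - 1)*(s + 1)*(s^4 - 6*s^3 + s^2 + 24*s - 20) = (s - 1)^2*(s + 1)*(s^3 - 5*s^2 - 4*s + 20) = (s - 5)*(s - 1)^2*(s + 1)*(s^2 - 4) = (s - 5)*(s - 1)^2*(s + 1)*(s + 2)*(s - 2)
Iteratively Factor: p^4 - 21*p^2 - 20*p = (p + 4)*(p^3 - 4*p^2 - 5*p) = (p + 1)*(p + 4)*(p^2 - 5*p) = p*(p + 1)*(p + 4)*(p - 5)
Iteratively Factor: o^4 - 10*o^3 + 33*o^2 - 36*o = (o)*(o^3 - 10*o^2 + 33*o - 36) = o*(o - 4)*(o^2 - 6*o + 9) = o*(o - 4)*(o - 3)*(o - 3)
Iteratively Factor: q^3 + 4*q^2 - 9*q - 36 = (q + 3)*(q^2 + q - 12) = (q + 3)*(q + 4)*(q - 3)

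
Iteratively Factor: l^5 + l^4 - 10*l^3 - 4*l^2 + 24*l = (l)*(l^4 + l^3 - 10*l^2 - 4*l + 24) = l*(l - 2)*(l^3 + 3*l^2 - 4*l - 12) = l*(l - 2)*(l + 2)*(l^2 + l - 6) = l*(l - 2)^2*(l + 2)*(l + 3)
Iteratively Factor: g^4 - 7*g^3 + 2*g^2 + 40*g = (g - 5)*(g^3 - 2*g^2 - 8*g) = (g - 5)*(g - 4)*(g^2 + 2*g) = (g - 5)*(g - 4)*(g + 2)*(g)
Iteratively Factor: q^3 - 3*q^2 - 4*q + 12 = (q - 3)*(q^2 - 4) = (q - 3)*(q + 2)*(q - 2)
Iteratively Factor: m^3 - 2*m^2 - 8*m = (m)*(m^2 - 2*m - 8) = m*(m - 4)*(m + 2)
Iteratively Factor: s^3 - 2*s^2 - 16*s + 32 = (s + 4)*(s^2 - 6*s + 8) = (s - 2)*(s + 4)*(s - 4)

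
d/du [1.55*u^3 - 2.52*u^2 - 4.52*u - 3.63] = 4.65*u^2 - 5.04*u - 4.52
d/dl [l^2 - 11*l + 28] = 2*l - 11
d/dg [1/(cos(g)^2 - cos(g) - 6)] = (2*cos(g) - 1)*sin(g)/(sin(g)^2 + cos(g) + 5)^2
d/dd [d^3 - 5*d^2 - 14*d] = 3*d^2 - 10*d - 14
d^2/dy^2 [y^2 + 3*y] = 2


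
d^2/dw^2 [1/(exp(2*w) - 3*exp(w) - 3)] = ((3 - 4*exp(w))*(-exp(2*w) + 3*exp(w) + 3) - 2*(2*exp(w) - 3)^2*exp(w))*exp(w)/(-exp(2*w) + 3*exp(w) + 3)^3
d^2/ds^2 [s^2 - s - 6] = 2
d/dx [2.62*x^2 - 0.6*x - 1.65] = 5.24*x - 0.6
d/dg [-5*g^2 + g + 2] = 1 - 10*g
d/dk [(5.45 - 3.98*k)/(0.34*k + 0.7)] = (-1.57726*k - 3.2473)/(0.34*k + 0.7)^3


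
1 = 1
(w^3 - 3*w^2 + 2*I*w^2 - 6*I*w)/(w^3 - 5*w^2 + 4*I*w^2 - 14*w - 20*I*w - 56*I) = w*(w^2 + w*(-3 + 2*I) - 6*I)/(w^3 + w^2*(-5 + 4*I) - 2*w*(7 + 10*I) - 56*I)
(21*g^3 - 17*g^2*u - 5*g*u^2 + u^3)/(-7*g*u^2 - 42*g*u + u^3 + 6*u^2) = (-3*g^2 + 2*g*u + u^2)/(u*(u + 6))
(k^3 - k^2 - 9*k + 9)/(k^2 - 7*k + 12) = (k^2 + 2*k - 3)/(k - 4)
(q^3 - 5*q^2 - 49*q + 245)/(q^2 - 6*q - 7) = (q^2 + 2*q - 35)/(q + 1)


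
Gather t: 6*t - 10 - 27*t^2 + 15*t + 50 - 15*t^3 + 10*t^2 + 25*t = -15*t^3 - 17*t^2 + 46*t + 40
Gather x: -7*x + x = -6*x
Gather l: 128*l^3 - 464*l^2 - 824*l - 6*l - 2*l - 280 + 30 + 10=128*l^3 - 464*l^2 - 832*l - 240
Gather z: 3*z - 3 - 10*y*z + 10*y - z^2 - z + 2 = 10*y - z^2 + z*(2 - 10*y) - 1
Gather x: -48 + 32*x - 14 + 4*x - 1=36*x - 63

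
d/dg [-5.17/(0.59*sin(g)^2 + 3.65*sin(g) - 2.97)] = (6.1006*sin(g) + 18.8705)*cos(g)/(0.59*sin(g)^2 + 3.65*sin(g) - 2.97)^2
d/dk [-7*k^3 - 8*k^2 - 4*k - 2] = -21*k^2 - 16*k - 4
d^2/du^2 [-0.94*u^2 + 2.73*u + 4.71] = -1.88000000000000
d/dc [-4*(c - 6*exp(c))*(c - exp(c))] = 28*c*exp(c) - 8*c - 48*exp(2*c) + 28*exp(c)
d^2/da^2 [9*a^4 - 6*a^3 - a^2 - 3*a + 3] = 108*a^2 - 36*a - 2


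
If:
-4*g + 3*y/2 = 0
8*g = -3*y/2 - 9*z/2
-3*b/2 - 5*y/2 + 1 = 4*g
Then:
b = 8*z/3 + 2/3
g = -3*z/8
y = -z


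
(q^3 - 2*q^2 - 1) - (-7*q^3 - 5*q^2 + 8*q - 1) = 8*q^3 + 3*q^2 - 8*q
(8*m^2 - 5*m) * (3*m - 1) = 24*m^3 - 23*m^2 + 5*m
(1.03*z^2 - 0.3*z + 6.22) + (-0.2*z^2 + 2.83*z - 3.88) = 0.83*z^2 + 2.53*z + 2.34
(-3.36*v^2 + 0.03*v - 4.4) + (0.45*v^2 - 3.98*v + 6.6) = -2.91*v^2 - 3.95*v + 2.2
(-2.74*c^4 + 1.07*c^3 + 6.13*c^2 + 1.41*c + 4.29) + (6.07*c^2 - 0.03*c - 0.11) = -2.74*c^4 + 1.07*c^3 + 12.2*c^2 + 1.38*c + 4.18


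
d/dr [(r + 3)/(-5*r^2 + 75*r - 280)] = (-r^2 + 15*r + (r + 3)*(2*r - 15) - 56)/(5*(r^2 - 15*r + 56)^2)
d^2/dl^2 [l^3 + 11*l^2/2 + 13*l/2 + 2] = 6*l + 11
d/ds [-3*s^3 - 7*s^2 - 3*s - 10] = -9*s^2 - 14*s - 3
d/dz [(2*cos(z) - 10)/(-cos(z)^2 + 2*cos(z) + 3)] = 2*(sin(z)^2 + 10*cos(z) - 14)*sin(z)/(sin(z)^2 + 2*cos(z) + 2)^2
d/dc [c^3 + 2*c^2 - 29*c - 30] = 3*c^2 + 4*c - 29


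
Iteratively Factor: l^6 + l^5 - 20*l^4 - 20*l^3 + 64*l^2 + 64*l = (l - 2)*(l^5 + 3*l^4 - 14*l^3 - 48*l^2 - 32*l) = (l - 4)*(l - 2)*(l^4 + 7*l^3 + 14*l^2 + 8*l) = (l - 4)*(l - 2)*(l + 4)*(l^3 + 3*l^2 + 2*l) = (l - 4)*(l - 2)*(l + 2)*(l + 4)*(l^2 + l) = l*(l - 4)*(l - 2)*(l + 2)*(l + 4)*(l + 1)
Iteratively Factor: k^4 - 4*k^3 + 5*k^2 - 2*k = (k - 2)*(k^3 - 2*k^2 + k) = k*(k - 2)*(k^2 - 2*k + 1) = k*(k - 2)*(k - 1)*(k - 1)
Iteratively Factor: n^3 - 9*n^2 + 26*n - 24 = (n - 4)*(n^2 - 5*n + 6) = (n - 4)*(n - 2)*(n - 3)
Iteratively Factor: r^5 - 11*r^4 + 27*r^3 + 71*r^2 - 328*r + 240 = (r - 4)*(r^4 - 7*r^3 - r^2 + 67*r - 60) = (r - 5)*(r - 4)*(r^3 - 2*r^2 - 11*r + 12) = (r - 5)*(r - 4)*(r - 1)*(r^2 - r - 12) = (r - 5)*(r - 4)*(r - 1)*(r + 3)*(r - 4)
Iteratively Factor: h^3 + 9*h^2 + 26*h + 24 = (h + 2)*(h^2 + 7*h + 12) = (h + 2)*(h + 3)*(h + 4)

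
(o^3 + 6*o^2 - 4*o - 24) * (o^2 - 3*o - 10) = o^5 + 3*o^4 - 32*o^3 - 72*o^2 + 112*o + 240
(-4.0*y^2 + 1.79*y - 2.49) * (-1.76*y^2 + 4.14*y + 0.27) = 7.04*y^4 - 19.7104*y^3 + 10.713*y^2 - 9.8253*y - 0.6723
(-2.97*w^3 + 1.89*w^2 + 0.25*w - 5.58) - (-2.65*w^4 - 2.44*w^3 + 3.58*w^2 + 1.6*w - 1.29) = 2.65*w^4 - 0.53*w^3 - 1.69*w^2 - 1.35*w - 4.29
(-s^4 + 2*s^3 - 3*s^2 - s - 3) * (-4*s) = 4*s^5 - 8*s^4 + 12*s^3 + 4*s^2 + 12*s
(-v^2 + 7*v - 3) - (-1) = -v^2 + 7*v - 2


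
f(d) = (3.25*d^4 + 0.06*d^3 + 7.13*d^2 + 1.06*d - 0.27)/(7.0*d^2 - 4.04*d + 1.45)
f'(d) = (4.04 - 14.0*d)*(3.25*d^4 + 0.06*d^3 + 7.13*d^2 + 1.06*d - 0.27)/(7.0*d^2 - 4.04*d + 1.45)^2 + (13.0*d^3 + 0.18*d^2 + 14.26*d + 1.06)/(7.0*d^2 - 4.04*d + 1.45) = (45.5*d^5 - 38.97*d^4 + 18.3652*d^3 - 35.9642*d^2 + 24.457*d + 0.4462)/(49.0*d^4 - 56.56*d^3 + 36.6216*d^2 - 11.716*d + 2.1025)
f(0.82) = 2.42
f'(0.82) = 0.70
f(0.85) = 2.45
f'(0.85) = 0.67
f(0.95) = 2.51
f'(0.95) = 0.68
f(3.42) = 7.68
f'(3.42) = 3.39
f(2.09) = 4.06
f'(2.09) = 2.04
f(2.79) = 5.74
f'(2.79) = 2.77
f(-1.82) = 1.77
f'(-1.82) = -1.57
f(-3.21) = 4.77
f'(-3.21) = -2.76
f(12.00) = 71.32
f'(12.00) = 11.41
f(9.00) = 41.26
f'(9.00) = 8.62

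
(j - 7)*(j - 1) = j^2 - 8*j + 7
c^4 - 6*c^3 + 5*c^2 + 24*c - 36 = (c - 3)^2*(c - 2)*(c + 2)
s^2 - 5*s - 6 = (s - 6)*(s + 1)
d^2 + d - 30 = (d - 5)*(d + 6)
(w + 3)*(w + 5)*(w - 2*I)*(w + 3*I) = w^4 + 8*w^3 + I*w^3 + 21*w^2 + 8*I*w^2 + 48*w + 15*I*w + 90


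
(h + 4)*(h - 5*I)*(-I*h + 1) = -I*h^3 - 4*h^2 - 4*I*h^2 - 16*h - 5*I*h - 20*I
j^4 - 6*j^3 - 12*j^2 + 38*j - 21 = (j - 7)*(j - 1)^2*(j + 3)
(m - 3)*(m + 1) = m^2 - 2*m - 3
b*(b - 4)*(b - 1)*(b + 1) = b^4 - 4*b^3 - b^2 + 4*b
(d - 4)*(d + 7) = d^2 + 3*d - 28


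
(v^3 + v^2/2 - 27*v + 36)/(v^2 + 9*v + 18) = (v^2 - 11*v/2 + 6)/(v + 3)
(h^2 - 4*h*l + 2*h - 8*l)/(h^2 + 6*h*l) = (h^2 - 4*h*l + 2*h - 8*l)/(h*(h + 6*l))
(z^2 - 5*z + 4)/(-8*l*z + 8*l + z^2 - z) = (z - 4)/(-8*l + z)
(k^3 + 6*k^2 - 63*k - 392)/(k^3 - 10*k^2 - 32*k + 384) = (k^2 + 14*k + 49)/(k^2 - 2*k - 48)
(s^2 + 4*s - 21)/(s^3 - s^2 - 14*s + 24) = (s + 7)/(s^2 + 2*s - 8)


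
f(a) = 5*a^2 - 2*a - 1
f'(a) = 10*a - 2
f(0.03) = -1.06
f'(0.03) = -1.70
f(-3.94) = 84.50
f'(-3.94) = -41.40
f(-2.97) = 49.04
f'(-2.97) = -31.70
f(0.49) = -0.78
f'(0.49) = 2.90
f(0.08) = -1.13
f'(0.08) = -1.20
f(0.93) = 1.46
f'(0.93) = 7.30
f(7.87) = 292.94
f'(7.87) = 76.70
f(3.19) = 43.50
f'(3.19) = 29.90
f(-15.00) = 1154.00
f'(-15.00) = -152.00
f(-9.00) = 422.00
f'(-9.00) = -92.00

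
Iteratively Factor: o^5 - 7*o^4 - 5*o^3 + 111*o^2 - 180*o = (o - 3)*(o^4 - 4*o^3 - 17*o^2 + 60*o) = (o - 5)*(o - 3)*(o^3 + o^2 - 12*o) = (o - 5)*(o - 3)^2*(o^2 + 4*o) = o*(o - 5)*(o - 3)^2*(o + 4)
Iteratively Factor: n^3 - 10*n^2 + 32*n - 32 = (n - 4)*(n^2 - 6*n + 8) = (n - 4)^2*(n - 2)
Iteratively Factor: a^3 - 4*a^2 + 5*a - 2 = (a - 2)*(a^2 - 2*a + 1) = (a - 2)*(a - 1)*(a - 1)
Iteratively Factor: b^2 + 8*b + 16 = (b + 4)*(b + 4)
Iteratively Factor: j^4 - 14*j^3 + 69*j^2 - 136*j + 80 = (j - 4)*(j^3 - 10*j^2 + 29*j - 20) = (j - 5)*(j - 4)*(j^2 - 5*j + 4) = (j - 5)*(j - 4)^2*(j - 1)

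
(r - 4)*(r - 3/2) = r^2 - 11*r/2 + 6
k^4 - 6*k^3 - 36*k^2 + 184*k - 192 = (k - 8)*(k - 2)^2*(k + 6)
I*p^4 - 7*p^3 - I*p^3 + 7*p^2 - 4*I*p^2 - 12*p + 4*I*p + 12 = (p - I)*(p + 2*I)*(p + 6*I)*(I*p - I)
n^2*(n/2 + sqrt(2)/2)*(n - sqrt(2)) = n^4/2 - n^2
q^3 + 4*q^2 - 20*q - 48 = (q - 4)*(q + 2)*(q + 6)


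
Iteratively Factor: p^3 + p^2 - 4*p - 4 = (p + 1)*(p^2 - 4) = (p - 2)*(p + 1)*(p + 2)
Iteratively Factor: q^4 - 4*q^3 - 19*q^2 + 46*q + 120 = (q + 3)*(q^3 - 7*q^2 + 2*q + 40) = (q + 2)*(q + 3)*(q^2 - 9*q + 20) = (q - 5)*(q + 2)*(q + 3)*(q - 4)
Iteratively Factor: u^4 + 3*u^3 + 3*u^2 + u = (u + 1)*(u^3 + 2*u^2 + u) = u*(u + 1)*(u^2 + 2*u + 1) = u*(u + 1)^2*(u + 1)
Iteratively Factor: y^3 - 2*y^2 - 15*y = (y + 3)*(y^2 - 5*y) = y*(y + 3)*(y - 5)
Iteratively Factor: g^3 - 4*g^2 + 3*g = (g)*(g^2 - 4*g + 3) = g*(g - 1)*(g - 3)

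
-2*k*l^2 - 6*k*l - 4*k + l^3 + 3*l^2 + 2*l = (-2*k + l)*(l + 1)*(l + 2)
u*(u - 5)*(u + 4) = u^3 - u^2 - 20*u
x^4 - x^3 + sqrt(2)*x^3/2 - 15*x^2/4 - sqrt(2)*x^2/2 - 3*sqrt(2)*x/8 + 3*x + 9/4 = (x - 3/2)*(x + 1/2)*(x - sqrt(2))*(x + 3*sqrt(2)/2)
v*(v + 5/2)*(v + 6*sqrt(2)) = v^3 + 5*v^2/2 + 6*sqrt(2)*v^2 + 15*sqrt(2)*v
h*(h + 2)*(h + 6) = h^3 + 8*h^2 + 12*h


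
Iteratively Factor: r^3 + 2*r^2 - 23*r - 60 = (r + 3)*(r^2 - r - 20) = (r - 5)*(r + 3)*(r + 4)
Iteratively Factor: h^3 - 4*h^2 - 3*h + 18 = (h - 3)*(h^2 - h - 6) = (h - 3)*(h + 2)*(h - 3)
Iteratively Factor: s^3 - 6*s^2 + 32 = (s + 2)*(s^2 - 8*s + 16) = (s - 4)*(s + 2)*(s - 4)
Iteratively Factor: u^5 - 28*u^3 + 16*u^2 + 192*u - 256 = (u - 4)*(u^4 + 4*u^3 - 12*u^2 - 32*u + 64) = (u - 4)*(u + 4)*(u^3 - 12*u + 16) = (u - 4)*(u - 2)*(u + 4)*(u^2 + 2*u - 8) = (u - 4)*(u - 2)^2*(u + 4)*(u + 4)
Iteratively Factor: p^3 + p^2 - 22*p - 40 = (p - 5)*(p^2 + 6*p + 8) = (p - 5)*(p + 2)*(p + 4)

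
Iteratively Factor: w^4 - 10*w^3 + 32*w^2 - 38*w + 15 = (w - 1)*(w^3 - 9*w^2 + 23*w - 15) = (w - 1)^2*(w^2 - 8*w + 15) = (w - 3)*(w - 1)^2*(w - 5)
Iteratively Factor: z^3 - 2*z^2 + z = (z)*(z^2 - 2*z + 1) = z*(z - 1)*(z - 1)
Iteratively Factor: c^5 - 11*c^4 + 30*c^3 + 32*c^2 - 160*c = (c)*(c^4 - 11*c^3 + 30*c^2 + 32*c - 160) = c*(c - 4)*(c^3 - 7*c^2 + 2*c + 40) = c*(c - 4)*(c + 2)*(c^2 - 9*c + 20) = c*(c - 5)*(c - 4)*(c + 2)*(c - 4)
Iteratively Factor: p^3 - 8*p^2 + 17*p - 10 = (p - 2)*(p^2 - 6*p + 5) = (p - 5)*(p - 2)*(p - 1)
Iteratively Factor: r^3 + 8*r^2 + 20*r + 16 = (r + 4)*(r^2 + 4*r + 4) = (r + 2)*(r + 4)*(r + 2)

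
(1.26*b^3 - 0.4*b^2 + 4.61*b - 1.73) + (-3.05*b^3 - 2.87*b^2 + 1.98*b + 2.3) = -1.79*b^3 - 3.27*b^2 + 6.59*b + 0.57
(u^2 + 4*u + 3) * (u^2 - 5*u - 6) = u^4 - u^3 - 23*u^2 - 39*u - 18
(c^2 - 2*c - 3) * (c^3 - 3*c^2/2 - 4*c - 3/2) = c^5 - 7*c^4/2 - 4*c^3 + 11*c^2 + 15*c + 9/2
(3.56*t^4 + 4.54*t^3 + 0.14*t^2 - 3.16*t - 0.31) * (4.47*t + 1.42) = 15.9132*t^5 + 25.349*t^4 + 7.0726*t^3 - 13.9264*t^2 - 5.8729*t - 0.4402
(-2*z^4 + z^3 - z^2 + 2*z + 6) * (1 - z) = 2*z^5 - 3*z^4 + 2*z^3 - 3*z^2 - 4*z + 6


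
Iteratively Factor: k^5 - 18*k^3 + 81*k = (k)*(k^4 - 18*k^2 + 81) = k*(k - 3)*(k^3 + 3*k^2 - 9*k - 27) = k*(k - 3)*(k + 3)*(k^2 - 9) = k*(k - 3)^2*(k + 3)*(k + 3)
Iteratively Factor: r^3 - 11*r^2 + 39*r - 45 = (r - 3)*(r^2 - 8*r + 15) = (r - 5)*(r - 3)*(r - 3)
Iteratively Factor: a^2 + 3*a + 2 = (a + 2)*(a + 1)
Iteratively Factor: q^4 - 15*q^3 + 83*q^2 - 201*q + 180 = (q - 5)*(q^3 - 10*q^2 + 33*q - 36) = (q - 5)*(q - 3)*(q^2 - 7*q + 12) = (q - 5)*(q - 3)^2*(q - 4)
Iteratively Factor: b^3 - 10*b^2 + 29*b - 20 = (b - 5)*(b^2 - 5*b + 4) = (b - 5)*(b - 4)*(b - 1)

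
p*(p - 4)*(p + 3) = p^3 - p^2 - 12*p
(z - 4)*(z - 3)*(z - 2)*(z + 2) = z^4 - 7*z^3 + 8*z^2 + 28*z - 48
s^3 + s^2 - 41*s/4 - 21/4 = (s - 3)*(s + 1/2)*(s + 7/2)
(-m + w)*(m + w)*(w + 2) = -m^2*w - 2*m^2 + w^3 + 2*w^2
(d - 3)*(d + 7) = d^2 + 4*d - 21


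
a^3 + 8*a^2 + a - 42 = (a - 2)*(a + 3)*(a + 7)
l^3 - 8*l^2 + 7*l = l*(l - 7)*(l - 1)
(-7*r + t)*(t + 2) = -7*r*t - 14*r + t^2 + 2*t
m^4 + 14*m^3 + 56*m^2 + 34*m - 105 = (m - 1)*(m + 3)*(m + 5)*(m + 7)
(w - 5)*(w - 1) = w^2 - 6*w + 5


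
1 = 1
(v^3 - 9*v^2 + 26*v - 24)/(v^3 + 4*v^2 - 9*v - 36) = (v^2 - 6*v + 8)/(v^2 + 7*v + 12)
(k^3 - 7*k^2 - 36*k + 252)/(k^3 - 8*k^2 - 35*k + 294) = (k - 6)/(k - 7)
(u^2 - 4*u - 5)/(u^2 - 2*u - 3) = (u - 5)/(u - 3)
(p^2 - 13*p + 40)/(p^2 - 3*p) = (p^2 - 13*p + 40)/(p*(p - 3))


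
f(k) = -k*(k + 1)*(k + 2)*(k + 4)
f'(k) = -k*(k + 1)*(k + 2) - k*(k + 1)*(k + 4) - k*(k + 2)*(k + 4) - (k + 1)*(k + 2)*(k + 4) = -4*k^3 - 21*k^2 - 28*k - 8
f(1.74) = -102.35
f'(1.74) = -141.37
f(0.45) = -7.11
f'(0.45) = -25.22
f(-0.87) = 0.40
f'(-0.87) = 3.10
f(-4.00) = 0.00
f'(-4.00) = 24.00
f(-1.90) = -0.36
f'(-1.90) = -3.17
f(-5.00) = -60.00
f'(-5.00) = 107.00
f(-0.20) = 1.09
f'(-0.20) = -3.21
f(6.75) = -4920.64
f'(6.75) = -2384.00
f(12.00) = -34944.00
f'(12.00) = -10280.00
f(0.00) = 0.00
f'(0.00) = -8.00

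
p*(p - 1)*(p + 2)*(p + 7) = p^4 + 8*p^3 + 5*p^2 - 14*p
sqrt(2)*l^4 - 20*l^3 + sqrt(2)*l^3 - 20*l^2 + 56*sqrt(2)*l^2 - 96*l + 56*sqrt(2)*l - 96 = (l - 6*sqrt(2))*(l - 2*sqrt(2))^2*(sqrt(2)*l + sqrt(2))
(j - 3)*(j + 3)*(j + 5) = j^3 + 5*j^2 - 9*j - 45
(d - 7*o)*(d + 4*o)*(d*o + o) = d^3*o - 3*d^2*o^2 + d^2*o - 28*d*o^3 - 3*d*o^2 - 28*o^3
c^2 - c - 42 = (c - 7)*(c + 6)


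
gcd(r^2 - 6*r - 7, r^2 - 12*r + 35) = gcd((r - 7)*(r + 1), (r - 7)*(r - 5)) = r - 7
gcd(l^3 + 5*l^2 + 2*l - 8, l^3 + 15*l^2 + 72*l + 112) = l + 4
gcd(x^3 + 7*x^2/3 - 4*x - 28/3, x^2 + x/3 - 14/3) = x^2 + x/3 - 14/3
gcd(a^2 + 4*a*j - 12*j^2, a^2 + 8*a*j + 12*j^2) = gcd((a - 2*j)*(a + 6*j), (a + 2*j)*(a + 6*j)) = a + 6*j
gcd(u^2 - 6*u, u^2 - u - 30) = u - 6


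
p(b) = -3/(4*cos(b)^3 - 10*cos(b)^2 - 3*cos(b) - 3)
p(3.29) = 0.22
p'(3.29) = 0.07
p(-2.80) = 0.24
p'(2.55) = -0.39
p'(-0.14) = -0.03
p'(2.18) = -1.08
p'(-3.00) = 0.06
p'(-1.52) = -1.18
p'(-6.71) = -0.12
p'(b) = -3*(12*sin(b)*cos(b)^2 - 20*sin(b)*cos(b) - 3*sin(b))/(4*cos(b)^3 - 10*cos(b)^2 - 3*cos(b) - 3)^2 = 3*(10*sin(2*b) - 3*sin(3*b))/(-5*cos(2*b) + cos(3*b) - 8)^2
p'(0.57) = 0.18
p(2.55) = 0.31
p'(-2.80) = 0.17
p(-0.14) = 0.25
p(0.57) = 0.29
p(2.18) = 0.57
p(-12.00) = 0.29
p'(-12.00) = 0.17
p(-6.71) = 0.27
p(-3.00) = 0.22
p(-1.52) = 0.94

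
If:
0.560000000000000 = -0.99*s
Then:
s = -0.57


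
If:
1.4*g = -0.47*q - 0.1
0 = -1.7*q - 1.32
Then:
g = 0.19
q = -0.78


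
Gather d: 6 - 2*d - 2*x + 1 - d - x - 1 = -3*d - 3*x + 6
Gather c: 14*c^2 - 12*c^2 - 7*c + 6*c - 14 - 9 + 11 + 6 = 2*c^2 - c - 6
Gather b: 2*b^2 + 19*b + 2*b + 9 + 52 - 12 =2*b^2 + 21*b + 49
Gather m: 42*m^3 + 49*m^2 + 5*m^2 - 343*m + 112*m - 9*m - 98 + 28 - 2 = 42*m^3 + 54*m^2 - 240*m - 72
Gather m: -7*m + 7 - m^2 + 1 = -m^2 - 7*m + 8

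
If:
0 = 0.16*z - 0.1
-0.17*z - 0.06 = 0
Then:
No Solution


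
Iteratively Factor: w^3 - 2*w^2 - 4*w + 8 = (w - 2)*(w^2 - 4) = (w - 2)^2*(w + 2)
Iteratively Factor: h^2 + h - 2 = (h + 2)*(h - 1)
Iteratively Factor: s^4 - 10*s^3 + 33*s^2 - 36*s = (s - 3)*(s^3 - 7*s^2 + 12*s) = (s - 4)*(s - 3)*(s^2 - 3*s) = (s - 4)*(s - 3)^2*(s)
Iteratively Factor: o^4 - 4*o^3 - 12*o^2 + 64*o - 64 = (o + 4)*(o^3 - 8*o^2 + 20*o - 16) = (o - 2)*(o + 4)*(o^2 - 6*o + 8) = (o - 2)^2*(o + 4)*(o - 4)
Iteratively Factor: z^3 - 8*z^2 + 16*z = (z - 4)*(z^2 - 4*z) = z*(z - 4)*(z - 4)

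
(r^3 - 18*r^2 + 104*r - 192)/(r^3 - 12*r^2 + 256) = (r^2 - 10*r + 24)/(r^2 - 4*r - 32)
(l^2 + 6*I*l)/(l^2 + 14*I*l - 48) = l/(l + 8*I)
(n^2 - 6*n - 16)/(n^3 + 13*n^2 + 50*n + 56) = (n - 8)/(n^2 + 11*n + 28)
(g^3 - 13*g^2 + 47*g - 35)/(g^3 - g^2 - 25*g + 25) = (g - 7)/(g + 5)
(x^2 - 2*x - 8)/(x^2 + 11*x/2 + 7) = 2*(x - 4)/(2*x + 7)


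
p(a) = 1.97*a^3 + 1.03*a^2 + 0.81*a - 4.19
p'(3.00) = 60.18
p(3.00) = 60.70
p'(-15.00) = 1299.66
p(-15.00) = -6433.34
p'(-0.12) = 0.65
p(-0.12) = -4.28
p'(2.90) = 56.49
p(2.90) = 54.87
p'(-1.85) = 17.23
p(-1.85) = -14.64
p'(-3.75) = 76.19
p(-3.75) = -96.63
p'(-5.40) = 162.02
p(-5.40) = -288.73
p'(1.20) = 11.79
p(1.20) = 1.67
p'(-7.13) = 286.57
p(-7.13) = -671.66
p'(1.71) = 21.61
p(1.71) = 10.06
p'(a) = 5.91*a^2 + 2.06*a + 0.81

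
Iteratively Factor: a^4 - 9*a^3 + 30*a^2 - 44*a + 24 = (a - 2)*(a^3 - 7*a^2 + 16*a - 12) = (a - 2)^2*(a^2 - 5*a + 6) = (a - 2)^3*(a - 3)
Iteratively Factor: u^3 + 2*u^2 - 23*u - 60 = (u - 5)*(u^2 + 7*u + 12) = (u - 5)*(u + 4)*(u + 3)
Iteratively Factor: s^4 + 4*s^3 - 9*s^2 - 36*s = (s - 3)*(s^3 + 7*s^2 + 12*s) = s*(s - 3)*(s^2 + 7*s + 12) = s*(s - 3)*(s + 4)*(s + 3)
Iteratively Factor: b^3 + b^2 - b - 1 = (b + 1)*(b^2 - 1) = (b - 1)*(b + 1)*(b + 1)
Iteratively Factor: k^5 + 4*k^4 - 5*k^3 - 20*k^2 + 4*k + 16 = (k - 1)*(k^4 + 5*k^3 - 20*k - 16) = (k - 2)*(k - 1)*(k^3 + 7*k^2 + 14*k + 8) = (k - 2)*(k - 1)*(k + 4)*(k^2 + 3*k + 2) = (k - 2)*(k - 1)*(k + 2)*(k + 4)*(k + 1)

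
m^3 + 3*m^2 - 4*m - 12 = (m - 2)*(m + 2)*(m + 3)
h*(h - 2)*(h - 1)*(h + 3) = h^4 - 7*h^2 + 6*h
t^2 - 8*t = t*(t - 8)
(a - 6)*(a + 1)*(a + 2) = a^3 - 3*a^2 - 16*a - 12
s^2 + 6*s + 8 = (s + 2)*(s + 4)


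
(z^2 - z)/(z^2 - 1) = z/(z + 1)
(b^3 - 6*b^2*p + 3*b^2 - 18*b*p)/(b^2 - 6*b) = (b^2 - 6*b*p + 3*b - 18*p)/(b - 6)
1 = 1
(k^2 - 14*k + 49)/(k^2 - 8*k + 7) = (k - 7)/(k - 1)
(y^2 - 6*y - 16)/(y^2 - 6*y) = (y^2 - 6*y - 16)/(y*(y - 6))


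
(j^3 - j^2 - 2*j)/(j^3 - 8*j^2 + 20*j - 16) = j*(j + 1)/(j^2 - 6*j + 8)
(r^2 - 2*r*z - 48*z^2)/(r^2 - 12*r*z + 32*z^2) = (-r - 6*z)/(-r + 4*z)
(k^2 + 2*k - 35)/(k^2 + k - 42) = (k - 5)/(k - 6)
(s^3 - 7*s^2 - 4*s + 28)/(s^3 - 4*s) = (s - 7)/s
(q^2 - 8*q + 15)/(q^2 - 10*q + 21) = (q - 5)/(q - 7)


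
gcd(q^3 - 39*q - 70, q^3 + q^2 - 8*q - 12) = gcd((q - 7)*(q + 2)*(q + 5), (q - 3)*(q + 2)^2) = q + 2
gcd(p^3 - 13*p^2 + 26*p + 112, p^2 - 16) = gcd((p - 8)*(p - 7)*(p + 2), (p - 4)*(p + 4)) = 1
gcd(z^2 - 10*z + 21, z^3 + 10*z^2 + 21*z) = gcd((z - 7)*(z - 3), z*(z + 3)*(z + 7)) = 1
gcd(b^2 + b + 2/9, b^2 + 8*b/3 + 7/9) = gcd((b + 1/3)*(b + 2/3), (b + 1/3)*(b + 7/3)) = b + 1/3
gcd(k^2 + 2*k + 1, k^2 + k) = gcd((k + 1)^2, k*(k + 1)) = k + 1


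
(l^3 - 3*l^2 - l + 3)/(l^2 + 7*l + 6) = (l^2 - 4*l + 3)/(l + 6)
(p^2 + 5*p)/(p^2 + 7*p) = (p + 5)/(p + 7)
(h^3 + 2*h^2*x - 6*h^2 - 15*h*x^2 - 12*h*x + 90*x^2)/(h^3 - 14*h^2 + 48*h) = (h^2 + 2*h*x - 15*x^2)/(h*(h - 8))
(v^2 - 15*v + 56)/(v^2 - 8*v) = (v - 7)/v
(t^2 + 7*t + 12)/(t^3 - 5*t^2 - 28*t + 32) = (t + 3)/(t^2 - 9*t + 8)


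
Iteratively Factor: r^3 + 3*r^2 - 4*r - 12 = (r + 3)*(r^2 - 4) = (r + 2)*(r + 3)*(r - 2)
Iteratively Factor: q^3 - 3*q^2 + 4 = (q + 1)*(q^2 - 4*q + 4) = (q - 2)*(q + 1)*(q - 2)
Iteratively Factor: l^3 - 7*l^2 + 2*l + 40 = (l - 4)*(l^2 - 3*l - 10) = (l - 4)*(l + 2)*(l - 5)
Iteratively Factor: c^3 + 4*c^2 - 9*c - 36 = (c + 3)*(c^2 + c - 12) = (c - 3)*(c + 3)*(c + 4)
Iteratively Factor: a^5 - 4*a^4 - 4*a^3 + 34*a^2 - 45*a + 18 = (a - 3)*(a^4 - a^3 - 7*a^2 + 13*a - 6) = (a - 3)*(a - 1)*(a^3 - 7*a + 6) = (a - 3)*(a - 1)^2*(a^2 + a - 6) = (a - 3)*(a - 1)^2*(a + 3)*(a - 2)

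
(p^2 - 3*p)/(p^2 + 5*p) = (p - 3)/(p + 5)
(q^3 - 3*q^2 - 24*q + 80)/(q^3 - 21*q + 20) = (q - 4)/(q - 1)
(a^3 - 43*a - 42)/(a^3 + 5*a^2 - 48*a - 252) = (a + 1)/(a + 6)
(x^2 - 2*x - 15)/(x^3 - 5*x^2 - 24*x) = (x - 5)/(x*(x - 8))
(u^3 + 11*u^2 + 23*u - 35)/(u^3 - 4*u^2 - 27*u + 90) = (u^2 + 6*u - 7)/(u^2 - 9*u + 18)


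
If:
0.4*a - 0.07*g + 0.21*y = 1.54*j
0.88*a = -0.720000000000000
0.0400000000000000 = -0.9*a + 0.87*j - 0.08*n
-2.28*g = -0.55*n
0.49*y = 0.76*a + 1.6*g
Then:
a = -0.82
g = -22.28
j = -9.29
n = -92.35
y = -74.01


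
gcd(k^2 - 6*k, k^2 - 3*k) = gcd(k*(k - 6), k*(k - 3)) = k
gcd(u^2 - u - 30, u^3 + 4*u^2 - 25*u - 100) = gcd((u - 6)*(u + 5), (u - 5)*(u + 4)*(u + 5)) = u + 5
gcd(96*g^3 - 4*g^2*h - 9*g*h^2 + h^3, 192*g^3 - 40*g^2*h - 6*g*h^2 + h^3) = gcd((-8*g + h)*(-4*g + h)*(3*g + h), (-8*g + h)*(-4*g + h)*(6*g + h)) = 32*g^2 - 12*g*h + h^2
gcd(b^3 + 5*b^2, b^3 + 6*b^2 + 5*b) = b^2 + 5*b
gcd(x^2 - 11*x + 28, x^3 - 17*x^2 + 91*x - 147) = x - 7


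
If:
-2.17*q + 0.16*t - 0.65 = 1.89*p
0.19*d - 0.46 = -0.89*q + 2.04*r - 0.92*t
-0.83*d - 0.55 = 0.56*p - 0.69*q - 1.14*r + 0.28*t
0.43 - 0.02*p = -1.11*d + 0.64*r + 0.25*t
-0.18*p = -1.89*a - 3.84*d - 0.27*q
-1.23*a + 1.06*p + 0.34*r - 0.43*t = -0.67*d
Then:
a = -0.68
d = 0.29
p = -0.56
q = 0.30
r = 0.60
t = 1.49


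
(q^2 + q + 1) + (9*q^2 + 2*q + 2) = 10*q^2 + 3*q + 3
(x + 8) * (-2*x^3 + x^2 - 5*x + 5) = -2*x^4 - 15*x^3 + 3*x^2 - 35*x + 40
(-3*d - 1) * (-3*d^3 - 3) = 9*d^4 + 3*d^3 + 9*d + 3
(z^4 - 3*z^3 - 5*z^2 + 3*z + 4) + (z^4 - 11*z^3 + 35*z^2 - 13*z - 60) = 2*z^4 - 14*z^3 + 30*z^2 - 10*z - 56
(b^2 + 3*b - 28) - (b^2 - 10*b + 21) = 13*b - 49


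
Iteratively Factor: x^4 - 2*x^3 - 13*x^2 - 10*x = (x)*(x^3 - 2*x^2 - 13*x - 10) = x*(x - 5)*(x^2 + 3*x + 2) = x*(x - 5)*(x + 2)*(x + 1)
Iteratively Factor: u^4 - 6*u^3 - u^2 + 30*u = (u + 2)*(u^3 - 8*u^2 + 15*u) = u*(u + 2)*(u^2 - 8*u + 15) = u*(u - 3)*(u + 2)*(u - 5)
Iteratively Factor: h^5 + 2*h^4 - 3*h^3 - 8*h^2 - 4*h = (h + 1)*(h^4 + h^3 - 4*h^2 - 4*h) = h*(h + 1)*(h^3 + h^2 - 4*h - 4) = h*(h + 1)^2*(h^2 - 4) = h*(h - 2)*(h + 1)^2*(h + 2)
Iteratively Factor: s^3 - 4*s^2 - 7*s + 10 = (s - 1)*(s^2 - 3*s - 10) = (s - 5)*(s - 1)*(s + 2)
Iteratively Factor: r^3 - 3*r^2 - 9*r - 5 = (r + 1)*(r^2 - 4*r - 5) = (r + 1)^2*(r - 5)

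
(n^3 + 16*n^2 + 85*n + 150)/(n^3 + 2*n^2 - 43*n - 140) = (n^2 + 11*n + 30)/(n^2 - 3*n - 28)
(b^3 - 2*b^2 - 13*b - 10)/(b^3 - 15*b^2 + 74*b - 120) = (b^2 + 3*b + 2)/(b^2 - 10*b + 24)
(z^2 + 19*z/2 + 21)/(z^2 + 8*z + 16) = (z^2 + 19*z/2 + 21)/(z^2 + 8*z + 16)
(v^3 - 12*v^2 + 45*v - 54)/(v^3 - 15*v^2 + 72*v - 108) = (v - 3)/(v - 6)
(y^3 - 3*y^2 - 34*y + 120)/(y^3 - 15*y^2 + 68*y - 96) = (y^2 + y - 30)/(y^2 - 11*y + 24)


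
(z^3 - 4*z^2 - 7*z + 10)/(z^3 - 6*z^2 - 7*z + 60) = (z^2 + z - 2)/(z^2 - z - 12)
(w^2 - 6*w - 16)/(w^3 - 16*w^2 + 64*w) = (w + 2)/(w*(w - 8))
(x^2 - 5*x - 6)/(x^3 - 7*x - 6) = (x - 6)/(x^2 - x - 6)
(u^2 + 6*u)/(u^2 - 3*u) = (u + 6)/(u - 3)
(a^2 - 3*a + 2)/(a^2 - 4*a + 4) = (a - 1)/(a - 2)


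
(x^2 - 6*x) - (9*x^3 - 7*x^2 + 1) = -9*x^3 + 8*x^2 - 6*x - 1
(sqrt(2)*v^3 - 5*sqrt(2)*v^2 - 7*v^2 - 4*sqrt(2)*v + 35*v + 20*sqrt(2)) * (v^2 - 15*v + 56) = sqrt(2)*v^5 - 20*sqrt(2)*v^4 - 7*v^4 + 140*v^3 + 127*sqrt(2)*v^3 - 917*v^2 - 200*sqrt(2)*v^2 - 524*sqrt(2)*v + 1960*v + 1120*sqrt(2)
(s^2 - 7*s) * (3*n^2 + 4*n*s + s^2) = 3*n^2*s^2 - 21*n^2*s + 4*n*s^3 - 28*n*s^2 + s^4 - 7*s^3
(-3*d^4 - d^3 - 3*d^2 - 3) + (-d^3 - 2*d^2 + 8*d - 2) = -3*d^4 - 2*d^3 - 5*d^2 + 8*d - 5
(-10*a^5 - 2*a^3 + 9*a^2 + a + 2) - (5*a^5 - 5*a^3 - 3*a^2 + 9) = -15*a^5 + 3*a^3 + 12*a^2 + a - 7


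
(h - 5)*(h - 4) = h^2 - 9*h + 20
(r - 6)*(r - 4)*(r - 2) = r^3 - 12*r^2 + 44*r - 48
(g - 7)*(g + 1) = g^2 - 6*g - 7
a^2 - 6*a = a*(a - 6)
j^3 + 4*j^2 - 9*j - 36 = (j - 3)*(j + 3)*(j + 4)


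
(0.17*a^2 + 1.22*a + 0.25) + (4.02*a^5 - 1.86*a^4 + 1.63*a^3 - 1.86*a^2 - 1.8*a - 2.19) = 4.02*a^5 - 1.86*a^4 + 1.63*a^3 - 1.69*a^2 - 0.58*a - 1.94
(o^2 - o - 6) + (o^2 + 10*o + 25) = 2*o^2 + 9*o + 19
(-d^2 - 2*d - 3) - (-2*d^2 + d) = d^2 - 3*d - 3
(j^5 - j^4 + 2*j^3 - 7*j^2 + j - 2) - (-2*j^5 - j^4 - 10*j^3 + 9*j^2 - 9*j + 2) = 3*j^5 + 12*j^3 - 16*j^2 + 10*j - 4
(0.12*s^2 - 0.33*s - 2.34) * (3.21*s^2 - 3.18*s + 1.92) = 0.3852*s^4 - 1.4409*s^3 - 6.2316*s^2 + 6.8076*s - 4.4928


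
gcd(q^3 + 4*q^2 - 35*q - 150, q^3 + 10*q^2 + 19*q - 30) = q + 5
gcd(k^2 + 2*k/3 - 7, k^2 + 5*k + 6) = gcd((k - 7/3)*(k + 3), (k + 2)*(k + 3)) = k + 3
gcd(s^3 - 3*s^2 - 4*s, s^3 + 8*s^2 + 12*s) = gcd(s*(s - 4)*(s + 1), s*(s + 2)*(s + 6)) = s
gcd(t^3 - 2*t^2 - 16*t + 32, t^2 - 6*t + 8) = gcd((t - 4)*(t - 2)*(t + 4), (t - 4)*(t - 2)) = t^2 - 6*t + 8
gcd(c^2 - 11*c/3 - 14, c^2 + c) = 1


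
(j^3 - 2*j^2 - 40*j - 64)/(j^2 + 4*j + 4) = (j^2 - 4*j - 32)/(j + 2)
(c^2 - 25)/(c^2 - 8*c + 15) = (c + 5)/(c - 3)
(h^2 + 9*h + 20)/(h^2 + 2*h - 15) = (h + 4)/(h - 3)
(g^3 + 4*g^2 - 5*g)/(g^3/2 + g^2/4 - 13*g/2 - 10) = 4*g*(g^2 + 4*g - 5)/(2*g^3 + g^2 - 26*g - 40)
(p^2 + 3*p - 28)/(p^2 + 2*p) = (p^2 + 3*p - 28)/(p*(p + 2))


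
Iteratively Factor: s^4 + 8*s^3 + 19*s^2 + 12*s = (s + 1)*(s^3 + 7*s^2 + 12*s) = s*(s + 1)*(s^2 + 7*s + 12) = s*(s + 1)*(s + 3)*(s + 4)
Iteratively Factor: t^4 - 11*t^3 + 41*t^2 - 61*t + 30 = (t - 1)*(t^3 - 10*t^2 + 31*t - 30) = (t - 3)*(t - 1)*(t^2 - 7*t + 10) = (t - 3)*(t - 2)*(t - 1)*(t - 5)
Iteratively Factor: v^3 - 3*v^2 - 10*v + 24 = (v + 3)*(v^2 - 6*v + 8) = (v - 4)*(v + 3)*(v - 2)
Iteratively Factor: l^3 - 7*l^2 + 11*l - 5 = (l - 1)*(l^2 - 6*l + 5) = (l - 5)*(l - 1)*(l - 1)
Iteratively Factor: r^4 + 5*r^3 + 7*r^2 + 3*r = (r + 1)*(r^3 + 4*r^2 + 3*r) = (r + 1)*(r + 3)*(r^2 + r) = (r + 1)^2*(r + 3)*(r)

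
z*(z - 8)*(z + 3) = z^3 - 5*z^2 - 24*z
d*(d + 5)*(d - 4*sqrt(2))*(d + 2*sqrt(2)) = d^4 - 2*sqrt(2)*d^3 + 5*d^3 - 16*d^2 - 10*sqrt(2)*d^2 - 80*d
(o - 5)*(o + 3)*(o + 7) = o^3 + 5*o^2 - 29*o - 105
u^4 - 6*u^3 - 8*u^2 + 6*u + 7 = (u - 7)*(u - 1)*(u + 1)^2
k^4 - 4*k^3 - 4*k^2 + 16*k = k*(k - 4)*(k - 2)*(k + 2)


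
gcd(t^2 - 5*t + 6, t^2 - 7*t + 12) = t - 3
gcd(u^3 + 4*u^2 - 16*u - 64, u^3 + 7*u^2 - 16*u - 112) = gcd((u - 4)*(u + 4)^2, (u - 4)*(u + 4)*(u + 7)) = u^2 - 16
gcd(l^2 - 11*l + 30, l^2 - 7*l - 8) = 1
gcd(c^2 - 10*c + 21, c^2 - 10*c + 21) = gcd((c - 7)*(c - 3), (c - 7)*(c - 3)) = c^2 - 10*c + 21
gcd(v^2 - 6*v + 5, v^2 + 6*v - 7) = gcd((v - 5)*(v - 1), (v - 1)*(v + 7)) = v - 1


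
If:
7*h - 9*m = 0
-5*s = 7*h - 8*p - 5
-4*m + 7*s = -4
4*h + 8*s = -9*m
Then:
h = 288/917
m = 32/131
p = -4549/7336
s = -396/917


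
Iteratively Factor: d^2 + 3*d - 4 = (d - 1)*(d + 4)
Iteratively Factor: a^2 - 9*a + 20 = (a - 5)*(a - 4)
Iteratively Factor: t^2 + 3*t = (t)*(t + 3)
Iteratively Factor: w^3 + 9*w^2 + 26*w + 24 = (w + 2)*(w^2 + 7*w + 12) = (w + 2)*(w + 4)*(w + 3)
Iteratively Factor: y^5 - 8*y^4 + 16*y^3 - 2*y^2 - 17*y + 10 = (y + 1)*(y^4 - 9*y^3 + 25*y^2 - 27*y + 10) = (y - 5)*(y + 1)*(y^3 - 4*y^2 + 5*y - 2) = (y - 5)*(y - 1)*(y + 1)*(y^2 - 3*y + 2) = (y - 5)*(y - 1)^2*(y + 1)*(y - 2)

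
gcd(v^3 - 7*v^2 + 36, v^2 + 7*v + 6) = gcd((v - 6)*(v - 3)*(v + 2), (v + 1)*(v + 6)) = 1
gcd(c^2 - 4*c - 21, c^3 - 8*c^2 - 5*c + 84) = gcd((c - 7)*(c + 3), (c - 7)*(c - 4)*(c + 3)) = c^2 - 4*c - 21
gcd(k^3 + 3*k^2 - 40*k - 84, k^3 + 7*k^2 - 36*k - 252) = k^2 + k - 42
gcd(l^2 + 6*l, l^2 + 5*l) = l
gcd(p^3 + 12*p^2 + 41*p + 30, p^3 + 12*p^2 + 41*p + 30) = p^3 + 12*p^2 + 41*p + 30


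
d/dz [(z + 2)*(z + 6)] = 2*z + 8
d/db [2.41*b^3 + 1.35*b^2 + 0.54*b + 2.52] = 7.23*b^2 + 2.7*b + 0.54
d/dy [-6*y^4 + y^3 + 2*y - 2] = -24*y^3 + 3*y^2 + 2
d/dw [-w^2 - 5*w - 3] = -2*w - 5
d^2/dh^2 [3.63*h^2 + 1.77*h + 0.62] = 7.26000000000000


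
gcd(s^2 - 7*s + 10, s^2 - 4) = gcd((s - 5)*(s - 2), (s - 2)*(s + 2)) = s - 2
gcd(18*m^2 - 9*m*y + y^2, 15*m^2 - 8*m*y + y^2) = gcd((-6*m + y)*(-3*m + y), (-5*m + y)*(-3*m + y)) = -3*m + y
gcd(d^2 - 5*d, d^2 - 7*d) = d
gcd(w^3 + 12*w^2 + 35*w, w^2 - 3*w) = w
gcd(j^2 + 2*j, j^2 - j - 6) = j + 2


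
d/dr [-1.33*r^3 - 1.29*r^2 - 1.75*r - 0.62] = -3.99*r^2 - 2.58*r - 1.75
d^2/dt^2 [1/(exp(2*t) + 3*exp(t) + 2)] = (2*(2*exp(t) + 3)^2*exp(t) - (4*exp(t) + 3)*(exp(2*t) + 3*exp(t) + 2))*exp(t)/(exp(2*t) + 3*exp(t) + 2)^3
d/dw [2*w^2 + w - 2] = 4*w + 1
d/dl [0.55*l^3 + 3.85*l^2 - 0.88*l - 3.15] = 1.65*l^2 + 7.7*l - 0.88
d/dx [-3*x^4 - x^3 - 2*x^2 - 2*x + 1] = -12*x^3 - 3*x^2 - 4*x - 2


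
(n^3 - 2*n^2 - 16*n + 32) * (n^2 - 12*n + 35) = n^5 - 14*n^4 + 43*n^3 + 154*n^2 - 944*n + 1120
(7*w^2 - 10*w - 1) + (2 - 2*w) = 7*w^2 - 12*w + 1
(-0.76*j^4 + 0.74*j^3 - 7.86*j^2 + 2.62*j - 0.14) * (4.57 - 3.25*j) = 2.47*j^5 - 5.8782*j^4 + 28.9268*j^3 - 44.4352*j^2 + 12.4284*j - 0.6398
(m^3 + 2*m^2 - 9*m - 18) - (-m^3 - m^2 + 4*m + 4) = 2*m^3 + 3*m^2 - 13*m - 22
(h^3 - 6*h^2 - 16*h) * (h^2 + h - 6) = h^5 - 5*h^4 - 28*h^3 + 20*h^2 + 96*h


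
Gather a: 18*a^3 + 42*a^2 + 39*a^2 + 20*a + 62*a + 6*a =18*a^3 + 81*a^2 + 88*a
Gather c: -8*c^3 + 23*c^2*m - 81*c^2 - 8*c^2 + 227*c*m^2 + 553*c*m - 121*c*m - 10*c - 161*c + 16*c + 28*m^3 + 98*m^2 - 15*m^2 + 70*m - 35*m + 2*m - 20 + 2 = -8*c^3 + c^2*(23*m - 89) + c*(227*m^2 + 432*m - 155) + 28*m^3 + 83*m^2 + 37*m - 18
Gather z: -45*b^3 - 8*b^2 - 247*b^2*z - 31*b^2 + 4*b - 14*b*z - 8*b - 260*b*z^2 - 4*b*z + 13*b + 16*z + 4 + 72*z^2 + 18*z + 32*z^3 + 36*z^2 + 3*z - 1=-45*b^3 - 39*b^2 + 9*b + 32*z^3 + z^2*(108 - 260*b) + z*(-247*b^2 - 18*b + 37) + 3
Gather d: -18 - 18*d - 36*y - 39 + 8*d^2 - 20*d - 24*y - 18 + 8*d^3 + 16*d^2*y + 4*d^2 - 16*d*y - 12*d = 8*d^3 + d^2*(16*y + 12) + d*(-16*y - 50) - 60*y - 75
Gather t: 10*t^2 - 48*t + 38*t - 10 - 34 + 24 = 10*t^2 - 10*t - 20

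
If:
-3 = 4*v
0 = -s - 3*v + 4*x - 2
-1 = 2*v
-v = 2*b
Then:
No Solution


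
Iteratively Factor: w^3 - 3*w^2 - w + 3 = (w + 1)*(w^2 - 4*w + 3) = (w - 1)*(w + 1)*(w - 3)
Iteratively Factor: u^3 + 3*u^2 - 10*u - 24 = (u + 4)*(u^2 - u - 6) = (u - 3)*(u + 4)*(u + 2)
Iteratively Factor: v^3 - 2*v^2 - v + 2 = (v - 1)*(v^2 - v - 2) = (v - 2)*(v - 1)*(v + 1)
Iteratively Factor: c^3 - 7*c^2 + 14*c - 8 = (c - 1)*(c^2 - 6*c + 8) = (c - 4)*(c - 1)*(c - 2)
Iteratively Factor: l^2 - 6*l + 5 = (l - 1)*(l - 5)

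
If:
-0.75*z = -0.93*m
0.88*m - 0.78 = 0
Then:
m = 0.89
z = 1.10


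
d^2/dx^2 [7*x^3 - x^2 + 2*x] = 42*x - 2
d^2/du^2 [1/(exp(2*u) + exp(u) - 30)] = (2*(2*exp(u) + 1)^2*exp(u) - (4*exp(u) + 1)*(exp(2*u) + exp(u) - 30))*exp(u)/(exp(2*u) + exp(u) - 30)^3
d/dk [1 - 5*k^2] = -10*k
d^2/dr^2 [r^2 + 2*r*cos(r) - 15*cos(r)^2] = -2*r*cos(r) - 60*sin(r)^2 - 4*sin(r) + 32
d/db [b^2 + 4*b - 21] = 2*b + 4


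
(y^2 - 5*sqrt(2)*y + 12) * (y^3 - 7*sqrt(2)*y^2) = y^5 - 12*sqrt(2)*y^4 + 82*y^3 - 84*sqrt(2)*y^2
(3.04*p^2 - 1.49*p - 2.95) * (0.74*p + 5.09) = 2.2496*p^3 + 14.371*p^2 - 9.7671*p - 15.0155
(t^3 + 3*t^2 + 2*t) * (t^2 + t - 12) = t^5 + 4*t^4 - 7*t^3 - 34*t^2 - 24*t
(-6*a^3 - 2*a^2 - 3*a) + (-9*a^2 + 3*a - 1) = -6*a^3 - 11*a^2 - 1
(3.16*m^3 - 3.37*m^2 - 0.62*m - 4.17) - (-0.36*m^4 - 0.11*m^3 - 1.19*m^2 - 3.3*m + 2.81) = 0.36*m^4 + 3.27*m^3 - 2.18*m^2 + 2.68*m - 6.98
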